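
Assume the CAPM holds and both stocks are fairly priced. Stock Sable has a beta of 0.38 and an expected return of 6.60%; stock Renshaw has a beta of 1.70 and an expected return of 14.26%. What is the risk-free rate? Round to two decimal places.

Both satisfy E(R) = R_f + β·MRP, so the slope of the SML is
MRP = (14.26% − 6.60%) / (1.70 − 0.38) = 7.66% / 1.32 = 5.8030%
R_f = E(R_Sable) − β_Sable·MRP = 6.60% − 0.38 × 5.8030% = 4.3949%

4.39%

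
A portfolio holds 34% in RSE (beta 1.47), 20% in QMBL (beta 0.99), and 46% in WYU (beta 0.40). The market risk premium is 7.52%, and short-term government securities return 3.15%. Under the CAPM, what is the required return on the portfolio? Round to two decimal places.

β_P = Σ w_i β_i = 0.34×1.47 + 0.20×0.99 + 0.46×0.40 = 0.8818
E(R_P) = R_f + β_P × MRP = 3.15% + 0.8818 × 7.52% = 9.78%

9.78%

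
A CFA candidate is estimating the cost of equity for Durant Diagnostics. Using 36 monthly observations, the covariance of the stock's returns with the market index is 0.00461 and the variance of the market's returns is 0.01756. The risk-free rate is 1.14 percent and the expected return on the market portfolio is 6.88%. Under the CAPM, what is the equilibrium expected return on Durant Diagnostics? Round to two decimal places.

2.65%

β = Cov(R_i, R_m) / Var(R_m) = 0.00461 / 0.01756 = 0.2625
MRP = 6.88% − 1.14% = 5.74%
E(R) = R_f + β × MRP = 1.14% + 0.2625 × 5.74% = 2.65%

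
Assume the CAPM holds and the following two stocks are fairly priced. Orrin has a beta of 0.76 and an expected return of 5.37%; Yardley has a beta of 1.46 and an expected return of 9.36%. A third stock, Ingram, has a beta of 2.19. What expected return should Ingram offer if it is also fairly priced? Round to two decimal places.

13.52%

MRP (SML slope) = (9.36% − 5.37%) / (1.46 − 0.76) = 3.99% / 0.70 = 5.7000%
R_f (intercept) = 5.37% − 0.76 × 5.7000% = 1.0380%
E(R_Ingram) = R_f + β × MRP = 1.0380% + 2.19 × 5.7000% = 13.52%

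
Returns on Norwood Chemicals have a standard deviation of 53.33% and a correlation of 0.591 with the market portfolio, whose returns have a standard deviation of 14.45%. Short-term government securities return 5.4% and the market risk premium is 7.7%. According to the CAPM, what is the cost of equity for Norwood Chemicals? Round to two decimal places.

β = ρ × σ_i / σ_m = 0.591 × 53.33% / 14.45% = 2.1812
E(R) = 5.4% + 2.1812 × 7.7% = 22.20%

22.20%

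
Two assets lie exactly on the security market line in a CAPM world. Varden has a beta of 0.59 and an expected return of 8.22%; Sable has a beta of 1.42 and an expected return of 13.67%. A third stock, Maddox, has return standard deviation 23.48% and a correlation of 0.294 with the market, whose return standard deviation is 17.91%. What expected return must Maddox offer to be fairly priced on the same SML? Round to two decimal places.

6.88%

MRP = (13.67% − 8.22%) / (1.42 − 0.59) = 6.5663%
R_f = 8.22% − 0.59 × 6.5663% = 4.3459%
β_Maddox = ρ·σ_i/σ_m = 0.294 × 23.48 / 17.91 = 0.3854
E(R_Maddox) = R_f + β × MRP = 4.3459% + 0.3854 × 6.5663% = 6.88%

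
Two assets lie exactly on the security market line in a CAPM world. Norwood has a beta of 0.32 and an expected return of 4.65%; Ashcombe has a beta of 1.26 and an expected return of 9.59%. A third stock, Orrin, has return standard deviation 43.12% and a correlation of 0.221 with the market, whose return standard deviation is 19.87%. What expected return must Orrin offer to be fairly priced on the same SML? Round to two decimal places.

5.49%

MRP = (9.59% − 4.65%) / (1.26 − 0.32) = 5.2553%
R_f = 4.65% − 0.32 × 5.2553% = 2.9683%
β_Orrin = ρ·σ_i/σ_m = 0.221 × 43.12 / 19.87 = 0.4796
E(R_Orrin) = R_f + β × MRP = 2.9683% + 0.4796 × 5.2553% = 5.49%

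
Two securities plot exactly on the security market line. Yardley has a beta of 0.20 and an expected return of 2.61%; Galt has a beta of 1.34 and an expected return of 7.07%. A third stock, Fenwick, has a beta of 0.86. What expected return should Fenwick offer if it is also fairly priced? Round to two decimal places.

5.19%

MRP (SML slope) = (7.07% − 2.61%) / (1.34 − 0.20) = 4.46% / 1.14 = 3.9123%
R_f (intercept) = 2.61% − 0.20 × 3.9123% = 1.8275%
E(R_Fenwick) = R_f + β × MRP = 1.8275% + 0.86 × 3.9123% = 5.19%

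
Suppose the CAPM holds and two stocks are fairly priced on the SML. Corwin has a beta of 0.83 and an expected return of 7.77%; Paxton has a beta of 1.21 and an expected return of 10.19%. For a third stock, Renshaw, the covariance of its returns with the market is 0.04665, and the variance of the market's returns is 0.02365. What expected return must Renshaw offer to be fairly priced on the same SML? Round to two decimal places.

MRP = (10.19% − 7.77%) / (1.21 − 0.83) = 6.3684%
R_f = 7.77% − 0.83 × 6.3684% = 2.4842%
β_Renshaw = Cov / Var(R_m) = 0.04665 / 0.02365 = 1.9725
E(R_Renshaw) = R_f + β × MRP = 2.4842% + 1.9725 × 6.3684% = 15.05%

15.05%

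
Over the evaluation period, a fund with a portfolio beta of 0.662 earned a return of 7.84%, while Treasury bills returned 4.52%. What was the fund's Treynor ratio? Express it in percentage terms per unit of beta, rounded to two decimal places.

5.02%

Treynor = (R_P − R_f) / β_P = (7.84% − 4.52%) / 0.6620 = 3.32% / 0.6620 = 5.02%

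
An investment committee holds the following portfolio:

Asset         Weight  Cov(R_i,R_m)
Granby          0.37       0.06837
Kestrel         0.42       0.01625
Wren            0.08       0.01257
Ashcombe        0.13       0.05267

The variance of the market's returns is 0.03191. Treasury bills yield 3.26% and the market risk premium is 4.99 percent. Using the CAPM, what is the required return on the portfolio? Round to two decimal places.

9.51%

β_Granby = 0.06837 / 0.03191 = 2.1426
β_Kestrel = 0.01625 / 0.03191 = 0.5092
β_Wren = 0.01257 / 0.03191 = 0.3939
β_Ashcombe = 0.05267 / 0.03191 = 1.6506
β_P = Σ w_i β_i = 0.37×2.1426 + 0.42×0.5092 + 0.08×0.3939 + 0.13×1.6506 = 1.2527
E(R_P) = R_f + β_P × MRP = 3.26% + 1.2527 × 4.99% = 9.51%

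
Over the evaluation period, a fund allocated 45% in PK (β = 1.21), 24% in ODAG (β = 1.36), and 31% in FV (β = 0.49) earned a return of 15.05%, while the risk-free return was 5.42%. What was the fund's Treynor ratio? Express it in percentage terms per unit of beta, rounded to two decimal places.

β_P = 0.45×1.21 + 0.24×1.36 + 0.31×0.49 = 1.0228
Treynor = (R_P − R_f) / β_P = (15.05% − 5.42%) / 1.0228 = 9.63% / 1.0228 = 9.42%

9.42%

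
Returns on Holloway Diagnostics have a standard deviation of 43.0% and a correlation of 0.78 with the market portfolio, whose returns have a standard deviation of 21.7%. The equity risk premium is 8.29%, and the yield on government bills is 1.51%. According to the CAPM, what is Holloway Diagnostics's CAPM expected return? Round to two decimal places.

14.32%

β = ρ × σ_i / σ_m = 0.78 × 43.0% / 21.7% = 1.5456
E(R) = 1.51% + 1.5456 × 8.29% = 14.32%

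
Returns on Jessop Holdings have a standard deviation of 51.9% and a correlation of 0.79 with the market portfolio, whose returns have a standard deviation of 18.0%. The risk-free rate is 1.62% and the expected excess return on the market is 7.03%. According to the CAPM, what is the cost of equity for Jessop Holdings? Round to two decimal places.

β = ρ × σ_i / σ_m = 0.79 × 51.9% / 18.0% = 2.2778
E(R) = 1.62% + 2.2778 × 7.03% = 17.63%

17.63%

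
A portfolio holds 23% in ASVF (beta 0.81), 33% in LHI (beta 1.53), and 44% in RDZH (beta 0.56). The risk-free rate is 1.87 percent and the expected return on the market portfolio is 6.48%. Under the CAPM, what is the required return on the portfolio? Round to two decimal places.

β_P = Σ w_i β_i = 0.23×0.81 + 0.33×1.53 + 0.44×0.56 = 0.9376
MRP = 6.48% − 1.87% = 4.61%
E(R_P) = R_f + β_P × MRP = 1.87% + 0.9376 × 4.61% = 6.19%

6.19%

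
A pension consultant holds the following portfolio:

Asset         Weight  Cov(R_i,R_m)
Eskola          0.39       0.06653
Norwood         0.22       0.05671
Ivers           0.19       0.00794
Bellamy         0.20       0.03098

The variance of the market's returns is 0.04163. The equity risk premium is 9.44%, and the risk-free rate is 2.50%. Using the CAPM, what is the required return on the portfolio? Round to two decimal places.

12.96%

β_Eskola = 0.06653 / 0.04163 = 1.5981
β_Norwood = 0.05671 / 0.04163 = 1.3622
β_Ivers = 0.00794 / 0.04163 = 0.1907
β_Bellamy = 0.03098 / 0.04163 = 0.7442
β_P = Σ w_i β_i = 0.39×1.5981 + 0.22×1.3622 + 0.19×0.1907 + 0.20×0.7442 = 1.1080
E(R_P) = R_f + β_P × MRP = 2.50% + 1.1080 × 9.44% = 12.96%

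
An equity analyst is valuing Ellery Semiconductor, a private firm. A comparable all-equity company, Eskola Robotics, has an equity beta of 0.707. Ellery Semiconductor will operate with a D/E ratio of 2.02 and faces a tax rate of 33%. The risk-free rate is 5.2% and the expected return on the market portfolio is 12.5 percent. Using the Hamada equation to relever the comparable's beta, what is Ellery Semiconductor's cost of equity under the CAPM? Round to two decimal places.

β_L = β_U × [1 + (1 − t)(D/E)] = 0.707 × [1 + (1 − 0.33) × 2.02]
    = 0.707 × [1 + 0.67 × 2.02] = 0.707 × 2.3534 = 1.6639
MRP = 12.5% − 5.2% = 7.30%
E(R) = R_f + β_L × MRP = 5.2% + 1.6639 × 7.3% = 17.35%

17.35%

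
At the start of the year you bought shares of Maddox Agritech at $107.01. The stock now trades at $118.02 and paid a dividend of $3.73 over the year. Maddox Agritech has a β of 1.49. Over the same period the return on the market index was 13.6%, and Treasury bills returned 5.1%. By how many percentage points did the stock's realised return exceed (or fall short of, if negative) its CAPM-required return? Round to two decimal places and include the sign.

Realised HPR = (P1 + D1 − P0) / P0 = (118.02 + 3.73 − 107.01) / 107.01 = 14.74 / 107.01 = 13.7744%
MRP = 13.6% − 5.1% = 8.50%
CAPM required = R_f + β·MRP = 5.1% + 1.49 × 8.5% = 17.7650%
α = realised − required = 13.7744% − 17.7650% = -3.99%

-3.99%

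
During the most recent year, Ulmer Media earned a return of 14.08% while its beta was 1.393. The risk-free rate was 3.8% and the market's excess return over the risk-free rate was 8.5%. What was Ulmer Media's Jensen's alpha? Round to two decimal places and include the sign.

CAPM benchmark = R_f + β(R_m − R_f) = 3.8% + 1.393 × 8.5% = 15.6405%
α = actual − benchmark = 14.08% − 15.6405% = -1.56%

-1.56%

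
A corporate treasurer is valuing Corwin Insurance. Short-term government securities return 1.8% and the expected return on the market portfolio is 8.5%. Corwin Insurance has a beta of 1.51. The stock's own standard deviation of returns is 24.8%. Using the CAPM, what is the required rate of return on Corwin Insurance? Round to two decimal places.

Market risk premium = E(R_m) − R_f = 8.5% − 1.8% = 6.70%
E(R) = R_f + β × MRP = 1.8% + 1.51 × 6.7% = 11.92%

11.92%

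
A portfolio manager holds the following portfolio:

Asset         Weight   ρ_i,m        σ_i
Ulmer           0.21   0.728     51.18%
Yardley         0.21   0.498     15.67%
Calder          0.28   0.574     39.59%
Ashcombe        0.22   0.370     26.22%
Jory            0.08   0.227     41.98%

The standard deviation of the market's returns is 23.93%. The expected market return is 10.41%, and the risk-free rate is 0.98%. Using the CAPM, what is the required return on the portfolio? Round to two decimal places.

8.36%

β_Ulmer = 0.728 × 51.18% / 23.93% = 1.5570
β_Yardley = 0.498 × 15.67% / 23.93% = 0.3261
β_Calder = 0.574 × 39.59% / 23.93% = 0.9496
β_Ashcombe = 0.370 × 26.22% / 23.93% = 0.4054
β_Jory = 0.227 × 41.98% / 23.93% = 0.3982
β_P = Σ w_i β_i = 0.21×1.5570 + 0.21×0.3261 + 0.28×0.9496 + 0.22×0.4054 + 0.08×0.3982 = 0.7824
MRP = 10.41% − 0.98% = 9.43%
E(R_P) = R_f + β_P × MRP = 0.98% + 0.7824 × 9.43% = 8.36%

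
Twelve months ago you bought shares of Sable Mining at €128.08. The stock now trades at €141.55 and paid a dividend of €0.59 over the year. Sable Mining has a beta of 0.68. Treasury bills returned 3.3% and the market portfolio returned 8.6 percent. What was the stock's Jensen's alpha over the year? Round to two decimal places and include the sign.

Realised HPR = (P1 + D1 − P0) / P0 = (141.55 + 0.59 − 128.08) / 128.08 = 14.06 / 128.08 = 10.9775%
MRP = 8.6% − 3.3% = 5.30%
CAPM required = R_f + β·MRP = 3.3% + 0.68 × 5.3% = 6.9040%
α = realised − required = 10.9775% − 6.9040% = +4.07%

+4.07%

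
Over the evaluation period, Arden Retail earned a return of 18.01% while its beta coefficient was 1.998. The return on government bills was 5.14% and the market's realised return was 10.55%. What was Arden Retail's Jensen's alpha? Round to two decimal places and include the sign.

+2.06%

Market excess return = 10.55% − 5.14% = 5.41%
CAPM benchmark = R_f + β(R_m − R_f) = 5.14% + 1.998 × 5.41% = 15.94918%
α = actual − benchmark = 18.01% − 15.94918% = +2.06%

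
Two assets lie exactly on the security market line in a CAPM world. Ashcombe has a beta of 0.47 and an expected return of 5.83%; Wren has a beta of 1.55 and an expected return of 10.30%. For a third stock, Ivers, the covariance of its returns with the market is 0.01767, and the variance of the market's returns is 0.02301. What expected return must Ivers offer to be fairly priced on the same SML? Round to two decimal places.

7.06%

MRP = (10.30% − 5.83%) / (1.55 − 0.47) = 4.1389%
R_f = 5.83% − 0.47 × 4.1389% = 3.8847%
β_Ivers = Cov / Var(R_m) = 0.01767 / 0.02301 = 0.7679
E(R_Ivers) = R_f + β × MRP = 3.8847% + 0.7679 × 4.1389% = 7.06%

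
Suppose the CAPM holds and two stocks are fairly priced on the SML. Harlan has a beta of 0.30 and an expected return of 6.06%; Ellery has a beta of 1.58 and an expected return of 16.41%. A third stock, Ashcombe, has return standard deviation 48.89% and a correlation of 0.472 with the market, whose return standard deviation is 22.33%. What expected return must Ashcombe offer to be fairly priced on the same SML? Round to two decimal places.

MRP = (16.41% − 6.06%) / (1.58 − 0.30) = 8.0859%
R_f = 6.06% − 0.30 × 8.0859% = 3.6342%
β_Ashcombe = ρ·σ_i/σ_m = 0.472 × 48.89 / 22.33 = 1.0334
E(R_Ashcombe) = R_f + β × MRP = 3.6342% + 1.0334 × 8.0859% = 11.99%

11.99%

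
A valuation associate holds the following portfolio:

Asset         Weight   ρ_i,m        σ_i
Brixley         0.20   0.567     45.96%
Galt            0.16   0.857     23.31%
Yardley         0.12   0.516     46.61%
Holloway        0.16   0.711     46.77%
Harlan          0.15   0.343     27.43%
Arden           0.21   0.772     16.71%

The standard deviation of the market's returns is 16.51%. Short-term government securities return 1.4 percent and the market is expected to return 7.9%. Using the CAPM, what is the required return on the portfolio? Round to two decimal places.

β_Brixley = 0.567 × 45.96% / 16.51% = 1.5784
β_Galt = 0.857 × 23.31% / 16.51% = 1.2100
β_Yardley = 0.516 × 46.61% / 16.51% = 1.4567
β_Holloway = 0.711 × 46.77% / 16.51% = 2.0141
β_Harlan = 0.343 × 27.43% / 16.51% = 0.5699
β_Arden = 0.772 × 16.71% / 16.51% = 0.7814
β_P = Σ w_i β_i = 0.20×1.5784 + 0.16×1.2100 + 0.12×1.4567 + 0.16×2.0141 + 0.15×0.5699 + 0.21×0.7814 = 1.2559
MRP = 7.9% − 1.4% = 6.50%
E(R_P) = R_f + β_P × MRP = 1.4% + 1.2559 × 6.5% = 9.56%

9.56%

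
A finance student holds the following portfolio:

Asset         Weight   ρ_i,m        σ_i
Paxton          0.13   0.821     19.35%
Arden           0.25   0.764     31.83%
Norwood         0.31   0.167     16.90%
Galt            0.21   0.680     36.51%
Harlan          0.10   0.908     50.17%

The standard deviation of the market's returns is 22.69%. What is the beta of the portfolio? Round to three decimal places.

0.828

β_Paxton = 0.821 × 19.35% / 22.69% = 0.7001
β_Arden = 0.764 × 31.83% / 22.69% = 1.0718
β_Norwood = 0.167 × 16.90% / 22.69% = 0.1244
β_Galt = 0.680 × 36.51% / 22.69% = 1.0942
β_Harlan = 0.908 × 50.17% / 22.69% = 2.0077
β_P = Σ w_i β_i = 0.13×0.7001 + 0.25×1.0718 + 0.31×0.1244 + 0.21×1.0942 + 0.10×2.0077 = 0.8281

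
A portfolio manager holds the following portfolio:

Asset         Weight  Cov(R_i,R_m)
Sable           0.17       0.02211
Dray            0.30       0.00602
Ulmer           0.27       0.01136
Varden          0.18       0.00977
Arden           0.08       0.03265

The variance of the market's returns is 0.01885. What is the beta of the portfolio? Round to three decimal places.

β_Sable = 0.02211 / 0.01885 = 1.1729
β_Dray = 0.00602 / 0.01885 = 0.3194
β_Ulmer = 0.01136 / 0.01885 = 0.6027
β_Varden = 0.00977 / 0.01885 = 0.5183
β_Arden = 0.03265 / 0.01885 = 1.7321
β_P = Σ w_i β_i = 0.17×1.1729 + 0.30×0.3194 + 0.27×0.6027 + 0.18×0.5183 + 0.08×1.7321 = 0.6898

0.690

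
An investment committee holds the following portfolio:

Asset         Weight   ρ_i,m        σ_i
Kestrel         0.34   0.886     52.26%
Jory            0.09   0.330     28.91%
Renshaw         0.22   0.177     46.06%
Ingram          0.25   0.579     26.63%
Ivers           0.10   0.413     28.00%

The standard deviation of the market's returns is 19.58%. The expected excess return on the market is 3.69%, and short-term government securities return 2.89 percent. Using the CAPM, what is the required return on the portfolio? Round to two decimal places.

7.30%

β_Kestrel = 0.886 × 52.26% / 19.58% = 2.3648
β_Jory = 0.330 × 28.91% / 19.58% = 0.4872
β_Renshaw = 0.177 × 46.06% / 19.58% = 0.4164
β_Ingram = 0.579 × 26.63% / 19.58% = 0.7875
β_Ivers = 0.413 × 28.00% / 19.58% = 0.5906
β_P = Σ w_i β_i = 0.34×2.3648 + 0.09×0.4872 + 0.22×0.4164 + 0.25×0.7875 + 0.10×0.5906 = 1.1954
E(R_P) = R_f + β_P × MRP = 2.89% + 1.1954 × 3.69% = 7.30%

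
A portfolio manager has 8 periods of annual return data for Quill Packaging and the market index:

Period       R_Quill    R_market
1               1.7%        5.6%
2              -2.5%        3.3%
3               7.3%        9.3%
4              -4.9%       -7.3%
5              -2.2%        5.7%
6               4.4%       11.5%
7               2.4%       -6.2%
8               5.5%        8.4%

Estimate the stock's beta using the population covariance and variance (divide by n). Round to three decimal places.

0.381

Mean R_i = (1.7 − 2.5 + 7.3 − 4.9 − 2.2 + 4.4 + 2.4 + 5.5) / 8 = 1.4625%
Mean R_m = (5.6 + 3.3 + 9.3 − 7.3 + 5.7 + 11.5 − 6.2 + 8.4) / 8 = 3.7875%
Σ(R_i − R̄_i)(R_m − R̄_m) = 129.9963  ⇒  Cov = 129.9963 / 8 = 16.2495
Σ(R_m − R̄_m)² = 341.0088  ⇒  Var(R_m) = 341.0088 / 8 = 42.6261
β = Cov / Var(R_m) = 16.2495 / 42.6261 = 0.3812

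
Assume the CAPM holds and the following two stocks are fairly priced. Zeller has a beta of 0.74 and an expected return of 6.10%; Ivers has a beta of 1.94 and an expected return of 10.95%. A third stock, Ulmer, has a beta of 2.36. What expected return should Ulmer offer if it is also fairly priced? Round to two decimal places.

MRP (SML slope) = (10.95% − 6.10%) / (1.94 − 0.74) = 4.85% / 1.20 = 4.0417%
R_f (intercept) = 6.10% − 0.74 × 4.0417% = 3.1091%
E(R_Ulmer) = R_f + β × MRP = 3.1091% + 2.36 × 4.0417% = 12.65%

12.65%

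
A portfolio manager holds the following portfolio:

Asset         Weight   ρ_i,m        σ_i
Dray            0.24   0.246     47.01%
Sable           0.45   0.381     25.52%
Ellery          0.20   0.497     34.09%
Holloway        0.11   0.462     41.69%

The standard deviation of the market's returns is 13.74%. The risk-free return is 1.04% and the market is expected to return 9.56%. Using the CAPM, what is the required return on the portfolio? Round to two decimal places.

β_Dray = 0.246 × 47.01% / 13.74% = 0.8417
β_Sable = 0.381 × 25.52% / 13.74% = 0.7077
β_Ellery = 0.497 × 34.09% / 13.74% = 1.2331
β_Holloway = 0.462 × 41.69% / 13.74% = 1.4018
β_P = Σ w_i β_i = 0.24×0.8417 + 0.45×0.7077 + 0.20×1.2331 + 0.11×1.4018 = 0.9213
MRP = 9.56% − 1.04% = 8.52%
E(R_P) = R_f + β_P × MRP = 1.04% + 0.9213 × 8.52% = 8.89%

8.89%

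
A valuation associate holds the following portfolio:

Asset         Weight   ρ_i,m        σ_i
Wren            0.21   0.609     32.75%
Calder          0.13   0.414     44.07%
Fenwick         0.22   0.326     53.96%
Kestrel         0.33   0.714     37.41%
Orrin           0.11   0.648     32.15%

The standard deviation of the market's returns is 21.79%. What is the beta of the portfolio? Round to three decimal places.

0.988

β_Wren = 0.609 × 32.75% / 21.79% = 0.9153
β_Calder = 0.414 × 44.07% / 21.79% = 0.8373
β_Fenwick = 0.326 × 53.96% / 21.79% = 0.8073
β_Kestrel = 0.714 × 37.41% / 21.79% = 1.2258
β_Orrin = 0.648 × 32.15% / 21.79% = 0.9561
β_P = Σ w_i β_i = 0.21×0.9153 + 0.13×0.8373 + 0.22×0.8073 + 0.33×1.2258 + 0.11×0.9561 = 0.9884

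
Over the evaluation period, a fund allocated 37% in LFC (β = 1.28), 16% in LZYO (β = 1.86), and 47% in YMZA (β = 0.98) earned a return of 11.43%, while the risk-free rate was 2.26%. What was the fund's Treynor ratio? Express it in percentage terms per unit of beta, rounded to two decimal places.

β_P = 0.37×1.28 + 0.16×1.86 + 0.47×0.98 = 1.2318
Treynor = (R_P − R_f) / β_P = (11.43% − 2.26%) / 1.2318 = 9.17% / 1.2318 = 7.44%

7.44%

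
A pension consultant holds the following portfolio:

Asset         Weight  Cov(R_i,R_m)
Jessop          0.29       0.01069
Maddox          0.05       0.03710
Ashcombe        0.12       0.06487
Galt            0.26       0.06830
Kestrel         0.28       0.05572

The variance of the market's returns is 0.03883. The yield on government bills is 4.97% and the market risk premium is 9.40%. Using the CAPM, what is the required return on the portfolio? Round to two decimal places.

β_Jessop = 0.01069 / 0.03883 = 0.2753
β_Maddox = 0.03710 / 0.03883 = 0.9554
β_Ashcombe = 0.06487 / 0.03883 = 1.6706
β_Galt = 0.06830 / 0.03883 = 1.7589
β_Kestrel = 0.05572 / 0.03883 = 1.4350
β_P = Σ w_i β_i = 0.29×0.2753 + 0.05×0.9554 + 0.12×1.6706 + 0.26×1.7589 + 0.28×1.4350 = 1.1872
E(R_P) = R_f + β_P × MRP = 4.97% + 1.1872 × 9.40% = 16.13%

16.13%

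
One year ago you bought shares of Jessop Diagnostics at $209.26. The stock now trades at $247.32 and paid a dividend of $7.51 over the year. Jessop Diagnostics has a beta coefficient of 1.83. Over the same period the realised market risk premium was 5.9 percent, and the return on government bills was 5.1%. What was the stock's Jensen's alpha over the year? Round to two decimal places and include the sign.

Realised HPR = (P1 + D1 − P0) / P0 = (247.32 + 7.51 − 209.26) / 209.26 = 45.57 / 209.26 = 21.7767%
CAPM required = R_f + β·MRP = 5.1% + 1.83 × 5.9% = 15.8970%
α = realised − required = 21.7767% − 15.8970% = +5.88%

+5.88%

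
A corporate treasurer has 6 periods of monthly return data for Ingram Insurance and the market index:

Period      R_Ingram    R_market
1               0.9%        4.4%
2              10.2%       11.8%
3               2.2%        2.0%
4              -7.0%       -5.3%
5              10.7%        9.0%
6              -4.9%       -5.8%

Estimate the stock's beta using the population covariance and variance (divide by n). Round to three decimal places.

Mean R_i = (0.9 + 10.2 + 2.2 − 7.0 + 10.7 − 4.9) / 6 = 2.0167%
Mean R_m = (4.4 + 11.8 + 2.0 − 5.3 + 9.0 − 5.8) / 6 = 2.6833%
Σ(R_i − R̄_i)(R_m − R̄_m) = 258.0717  ⇒  Cov = 258.0717 / 6 = 43.0120
Σ(R_m − R̄_m)² = 262.1283  ⇒  Var(R_m) = 262.1283 / 6 = 43.6881
β = Cov / Var(R_m) = 43.0120 / 43.6881 = 0.9845

0.985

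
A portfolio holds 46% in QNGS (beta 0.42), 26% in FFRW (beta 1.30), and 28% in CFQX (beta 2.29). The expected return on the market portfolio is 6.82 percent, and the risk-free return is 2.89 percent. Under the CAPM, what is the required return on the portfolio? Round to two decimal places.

β_P = Σ w_i β_i = 0.46×0.42 + 0.26×1.30 + 0.28×2.29 = 1.1724
MRP = 6.82% − 2.89% = 3.93%
E(R_P) = R_f + β_P × MRP = 2.89% + 1.1724 × 3.93% = 7.50%

7.50%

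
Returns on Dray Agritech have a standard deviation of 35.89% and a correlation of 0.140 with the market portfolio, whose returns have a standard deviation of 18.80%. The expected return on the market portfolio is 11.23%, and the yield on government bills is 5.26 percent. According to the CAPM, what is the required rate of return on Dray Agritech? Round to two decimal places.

6.86%

β = ρ × σ_i / σ_m = 0.140 × 35.89% / 18.80% = 0.2673
MRP = 11.23% − 5.26% = 5.97%
E(R) = 5.26% + 0.2673 × 5.97% = 6.86%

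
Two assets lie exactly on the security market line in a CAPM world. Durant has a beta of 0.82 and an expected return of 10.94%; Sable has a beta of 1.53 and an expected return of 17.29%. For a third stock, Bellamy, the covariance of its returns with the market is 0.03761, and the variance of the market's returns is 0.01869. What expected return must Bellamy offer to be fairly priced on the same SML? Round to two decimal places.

21.60%

MRP = (17.29% − 10.94%) / (1.53 − 0.82) = 8.9437%
R_f = 10.94% − 0.82 × 8.9437% = 3.6062%
β_Bellamy = Cov / Var(R_m) = 0.03761 / 0.01869 = 2.0123
E(R_Bellamy) = R_f + β × MRP = 3.6062% + 2.0123 × 8.9437% = 21.60%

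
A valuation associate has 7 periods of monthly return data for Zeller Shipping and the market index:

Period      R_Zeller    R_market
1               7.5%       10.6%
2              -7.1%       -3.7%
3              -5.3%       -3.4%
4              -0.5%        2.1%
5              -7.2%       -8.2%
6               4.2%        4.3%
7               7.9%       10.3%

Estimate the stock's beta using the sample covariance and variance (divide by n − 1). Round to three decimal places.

Mean R_i = (7.5 − 7.1 − 5.3 − 0.5 − 7.2 + 4.2 + 7.9) / 7 = -0.0714%
Mean R_m = (10.6 − 3.7 − 3.4 + 2.1 − 8.2 + 4.3 + 10.3) / 7 = 1.7143%
Σ(R_i − R̄_i)(R_m − R̄_m) = 282.0671  ⇒  Cov = 282.0671 / 6 = 47.0112
Σ(R_m − R̄_m)² = 313.2686  ⇒  Var(R_m) = 313.2686 / 6 = 52.2114
β = Cov / Var(R_m) = 47.0112 / 52.2114 = 0.9004

0.900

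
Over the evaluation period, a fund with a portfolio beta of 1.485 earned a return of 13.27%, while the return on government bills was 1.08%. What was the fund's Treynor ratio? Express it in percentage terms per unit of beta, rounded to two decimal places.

Treynor = (R_P − R_f) / β_P = (13.27% − 1.08%) / 1.4850 = 12.19% / 1.4850 = 8.21%

8.21%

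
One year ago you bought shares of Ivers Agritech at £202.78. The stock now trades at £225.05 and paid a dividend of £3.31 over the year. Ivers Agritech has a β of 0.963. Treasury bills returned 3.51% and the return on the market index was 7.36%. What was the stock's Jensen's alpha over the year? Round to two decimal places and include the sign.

+5.40%

Realised HPR = (P1 + D1 − P0) / P0 = (225.05 + 3.31 − 202.78) / 202.78 = 25.58 / 202.78 = 12.6147%
MRP = 7.36% − 3.51% = 3.85%
CAPM required = R_f + β·MRP = 3.51% + 0.963 × 3.85% = 7.21755%
α = realised − required = 12.6147% − 7.21755% = +5.40%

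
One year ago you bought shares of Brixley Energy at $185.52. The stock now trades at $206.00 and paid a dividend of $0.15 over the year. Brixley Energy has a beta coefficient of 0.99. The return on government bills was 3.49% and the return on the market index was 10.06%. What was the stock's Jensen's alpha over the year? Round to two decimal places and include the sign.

+1.13%

Realised HPR = (P1 + D1 − P0) / P0 = (206.00 + 0.15 − 185.52) / 185.52 = 20.63 / 185.52 = 11.1201%
MRP = 10.06% − 3.49% = 6.57%
CAPM required = R_f + β·MRP = 3.49% + 0.99 × 6.57% = 9.9943%
α = realised − required = 11.1201% − 9.9943% = +1.13%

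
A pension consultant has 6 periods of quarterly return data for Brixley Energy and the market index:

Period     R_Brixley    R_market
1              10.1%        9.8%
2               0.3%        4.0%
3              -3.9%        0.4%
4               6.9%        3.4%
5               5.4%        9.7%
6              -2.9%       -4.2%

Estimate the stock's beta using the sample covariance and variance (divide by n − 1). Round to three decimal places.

Mean R_i = (10.1 + 0.3 − 3.9 + 6.9 + 5.4 − 2.9) / 6 = 2.6500%
Mean R_m = (9.8 + 4.0 + 0.4 + 3.4 + 9.7 − 4.2) / 6 = 3.8500%
Σ(R_i − R̄_i)(R_m − R̄_m) = 125.4250  ⇒  Cov = 125.4250 / 5 = 25.0850
Σ(R_m − R̄_m)² = 146.5550  ⇒  Var(R_m) = 146.5550 / 5 = 29.3110
β = Cov / Var(R_m) = 25.0850 / 29.3110 = 0.8558

0.856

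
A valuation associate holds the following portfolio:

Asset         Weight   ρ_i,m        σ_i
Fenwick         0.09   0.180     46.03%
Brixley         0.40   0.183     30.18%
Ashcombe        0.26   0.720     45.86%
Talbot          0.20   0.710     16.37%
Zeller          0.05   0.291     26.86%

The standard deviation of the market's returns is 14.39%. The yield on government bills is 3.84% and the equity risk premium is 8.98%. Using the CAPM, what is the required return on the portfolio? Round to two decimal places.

β_Fenwick = 0.180 × 46.03% / 14.39% = 0.5758
β_Brixley = 0.183 × 30.18% / 14.39% = 0.3838
β_Ashcombe = 0.720 × 45.86% / 14.39% = 2.2946
β_Talbot = 0.710 × 16.37% / 14.39% = 0.8077
β_Zeller = 0.291 × 26.86% / 14.39% = 0.5432
β_P = Σ w_i β_i = 0.09×0.5758 + 0.40×0.3838 + 0.26×2.2946 + 0.20×0.8077 + 0.05×0.5432 = 0.9906
E(R_P) = R_f + β_P × MRP = 3.84% + 0.9906 × 8.98% = 12.74%

12.74%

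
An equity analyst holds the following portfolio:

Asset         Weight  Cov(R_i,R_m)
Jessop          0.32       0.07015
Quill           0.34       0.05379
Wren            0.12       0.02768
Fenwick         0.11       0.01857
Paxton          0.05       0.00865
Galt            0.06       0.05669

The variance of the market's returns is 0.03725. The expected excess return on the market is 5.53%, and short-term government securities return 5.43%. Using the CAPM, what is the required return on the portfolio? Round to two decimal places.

12.84%

β_Jessop = 0.07015 / 0.03725 = 1.8832
β_Quill = 0.05379 / 0.03725 = 1.4440
β_Wren = 0.02768 / 0.03725 = 0.7431
β_Fenwick = 0.01857 / 0.03725 = 0.4985
β_Paxton = 0.00865 / 0.03725 = 0.2322
β_Galt = 0.05669 / 0.03725 = 1.5219
β_P = Σ w_i β_i = 0.32×1.8832 + 0.34×1.4440 + 0.12×0.7431 + 0.11×0.4985 + 0.05×0.2322 + 0.06×1.5219 = 1.3405
E(R_P) = R_f + β_P × MRP = 5.43% + 1.3405 × 5.53% = 12.84%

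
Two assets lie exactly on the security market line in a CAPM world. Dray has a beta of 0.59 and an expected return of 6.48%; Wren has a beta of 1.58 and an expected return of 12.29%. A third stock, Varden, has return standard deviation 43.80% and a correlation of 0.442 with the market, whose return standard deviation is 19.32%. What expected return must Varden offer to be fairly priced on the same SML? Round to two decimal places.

8.90%

MRP = (12.29% − 6.48%) / (1.58 − 0.59) = 5.8687%
R_f = 6.48% − 0.59 × 5.8687% = 3.0175%
β_Varden = ρ·σ_i/σ_m = 0.442 × 43.80 / 19.32 = 1.0020
E(R_Varden) = R_f + β × MRP = 3.0175% + 1.0020 × 5.8687% = 8.90%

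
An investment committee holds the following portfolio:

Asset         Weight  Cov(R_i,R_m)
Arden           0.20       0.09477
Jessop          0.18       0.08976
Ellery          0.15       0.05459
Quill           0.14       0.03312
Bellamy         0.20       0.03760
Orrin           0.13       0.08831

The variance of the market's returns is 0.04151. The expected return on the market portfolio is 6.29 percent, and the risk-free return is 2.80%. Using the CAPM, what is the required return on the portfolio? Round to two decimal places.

8.43%

β_Arden = 0.09477 / 0.04151 = 2.2831
β_Jessop = 0.08976 / 0.04151 = 2.1624
β_Ellery = 0.05459 / 0.04151 = 1.3151
β_Quill = 0.03312 / 0.04151 = 0.7979
β_Bellamy = 0.03760 / 0.04151 = 0.9058
β_Orrin = 0.08831 / 0.04151 = 2.1274
β_P = Σ w_i β_i = 0.20×2.2831 + 0.18×2.1624 + 0.15×1.3151 + 0.14×0.7979 + 0.20×0.9058 + 0.13×2.1274 = 1.6125
MRP = 6.29% − 2.80% = 3.49%
E(R_P) = R_f + β_P × MRP = 2.80% + 1.6125 × 3.49% = 8.43%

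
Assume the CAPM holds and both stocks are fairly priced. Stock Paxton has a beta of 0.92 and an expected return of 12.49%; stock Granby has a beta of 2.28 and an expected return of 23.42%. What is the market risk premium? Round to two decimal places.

8.04%

Both satisfy E(R) = R_f + β·MRP, so the slope of the SML is
MRP = (23.42% − 12.49%) / (2.28 − 0.92) = 10.93% / 1.36 = 8.0368%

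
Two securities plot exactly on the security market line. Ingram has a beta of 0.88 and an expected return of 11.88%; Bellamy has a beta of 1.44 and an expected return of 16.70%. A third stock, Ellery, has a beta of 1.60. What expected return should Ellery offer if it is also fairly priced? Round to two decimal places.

MRP (SML slope) = (16.70% − 11.88%) / (1.44 − 0.88) = 4.82% / 0.56 = 8.6071%
R_f (intercept) = 11.88% − 0.88 × 8.6071% = 4.3058%
E(R_Ellery) = R_f + β × MRP = 4.3058% + 1.60 × 8.6071% = 18.08%

18.08%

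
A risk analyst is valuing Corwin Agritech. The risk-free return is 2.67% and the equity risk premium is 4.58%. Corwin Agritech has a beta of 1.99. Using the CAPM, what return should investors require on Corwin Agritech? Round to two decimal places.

E(R) = R_f + β × MRP = 2.67% + 1.99 × 4.58% = 11.78%

11.78%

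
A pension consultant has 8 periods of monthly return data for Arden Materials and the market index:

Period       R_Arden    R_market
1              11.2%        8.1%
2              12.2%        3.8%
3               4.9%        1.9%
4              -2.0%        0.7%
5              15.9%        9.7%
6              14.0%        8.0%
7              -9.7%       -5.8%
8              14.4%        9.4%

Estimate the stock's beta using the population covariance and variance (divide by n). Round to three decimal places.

1.619

Mean R_i = (11.2 + 12.2 + 4.9 − 2.0 + 15.9 + 14.0 − 9.7 + 14.4) / 8 = 7.6125%
Mean R_m = (8.1 + 3.8 + 1.9 + 0.7 + 9.7 + 8.0 − 5.8 + 9.4) / 8 = 4.4750%
Σ(R_i − R̄_i)(R_m − R̄_m) = 330.3125  ⇒  Cov = 330.3125 / 8 = 41.2891
Σ(R_m − R̄_m)² = 204.0350  ⇒  Var(R_m) = 204.0350 / 8 = 25.5044
β = Cov / Var(R_m) = 41.2891 / 25.5044 = 1.6189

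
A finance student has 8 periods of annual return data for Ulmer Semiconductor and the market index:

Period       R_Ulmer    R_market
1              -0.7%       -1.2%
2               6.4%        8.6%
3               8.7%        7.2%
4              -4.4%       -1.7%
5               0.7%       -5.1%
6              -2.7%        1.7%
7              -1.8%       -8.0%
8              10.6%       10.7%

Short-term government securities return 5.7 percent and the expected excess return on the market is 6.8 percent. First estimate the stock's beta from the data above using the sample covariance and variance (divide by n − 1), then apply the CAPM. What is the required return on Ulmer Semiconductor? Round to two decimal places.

10.39%

Mean R_i = (-0.7 + 6.4 + 8.7 − 4.4 + 0.7 − 2.7 − 1.8 + 10.6) / 8 = 2.1000%
Mean R_m = (-1.2 + 8.6 + 7.2 − 1.7 − 5.1 + 1.7 − 8.0 + 10.7) / 8 = 1.5250%
Σ(R_i − R̄_i)(R_m − R̄_m) = 220.0400  ⇒  Cov = 220.0400 / 7 = 31.4343
Σ(R_m − R̄_m)² = 318.9150  ⇒  Var(R_m) = 318.9150 / 7 = 45.5593
β = Cov / Var(R_m) = 31.4343 / 45.5593 = 0.6900
E(R) = R_f + β × MRP = 5.7% + 0.6900 × 6.8% = 10.39%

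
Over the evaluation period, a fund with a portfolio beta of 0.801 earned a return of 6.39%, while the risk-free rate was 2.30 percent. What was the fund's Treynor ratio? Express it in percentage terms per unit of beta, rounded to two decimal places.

5.11%

Treynor = (R_P − R_f) / β_P = (6.39% − 2.30%) / 0.8010 = 4.09% / 0.8010 = 5.11%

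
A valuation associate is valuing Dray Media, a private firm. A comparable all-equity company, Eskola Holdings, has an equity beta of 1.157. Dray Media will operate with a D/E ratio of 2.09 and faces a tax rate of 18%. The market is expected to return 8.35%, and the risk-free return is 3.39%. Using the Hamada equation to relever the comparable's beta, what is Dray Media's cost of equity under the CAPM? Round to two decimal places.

β_L = β_U × [1 + (1 − t)(D/E)] = 1.157 × [1 + (1 − 0.18) × 2.09]
    = 1.157 × [1 + 0.82 × 2.09] = 1.157 × 2.7138 = 3.1399
MRP = 8.35% − 3.39% = 4.96%
E(R) = R_f + β_L × MRP = 3.39% + 3.1399 × 4.96% = 18.96%

18.96%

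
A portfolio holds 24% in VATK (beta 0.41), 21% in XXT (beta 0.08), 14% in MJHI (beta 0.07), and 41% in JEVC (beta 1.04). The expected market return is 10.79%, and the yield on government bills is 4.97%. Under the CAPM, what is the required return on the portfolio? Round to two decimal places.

β_P = Σ w_i β_i = 0.24×0.41 + 0.21×0.08 + 0.14×0.07 + 0.41×1.04 = 0.5514
MRP = 10.79% − 4.97% = 5.82%
E(R_P) = R_f + β_P × MRP = 4.97% + 0.5514 × 5.82% = 8.18%

8.18%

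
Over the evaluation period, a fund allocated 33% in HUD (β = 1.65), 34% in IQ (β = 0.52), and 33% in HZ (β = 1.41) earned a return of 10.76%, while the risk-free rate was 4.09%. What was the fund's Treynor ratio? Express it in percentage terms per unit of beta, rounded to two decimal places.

β_P = 0.33×1.65 + 0.34×0.52 + 0.33×1.41 = 1.1866
Treynor = (R_P − R_f) / β_P = (10.76% − 4.09%) / 1.1866 = 6.67% / 1.1866 = 5.62%

5.62%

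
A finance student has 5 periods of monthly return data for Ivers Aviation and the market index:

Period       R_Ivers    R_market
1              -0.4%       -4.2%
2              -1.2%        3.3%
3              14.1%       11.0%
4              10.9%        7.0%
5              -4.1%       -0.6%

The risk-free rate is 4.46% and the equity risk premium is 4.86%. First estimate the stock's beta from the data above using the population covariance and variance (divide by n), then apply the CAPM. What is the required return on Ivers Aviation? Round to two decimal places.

10.11%

Mean R_i = (-0.4 − 1.2 + 14.1 + 10.9 − 4.1) / 5 = 3.8600%
Mean R_m = (-4.2 + 3.3 + 11.0 + 7.0 − 0.6) / 5 = 3.3000%
Σ(R_i − R̄_i)(R_m − R̄_m) = 167.8900  ⇒  Cov = 167.8900 / 5 = 33.5780
Σ(R_m − R̄_m)² = 144.4400  ⇒  Var(R_m) = 144.4400 / 5 = 28.8880
β = Cov / Var(R_m) = 33.5780 / 28.8880 = 1.1624
E(R) = R_f + β × MRP = 4.46% + 1.1624 × 4.86% = 10.11%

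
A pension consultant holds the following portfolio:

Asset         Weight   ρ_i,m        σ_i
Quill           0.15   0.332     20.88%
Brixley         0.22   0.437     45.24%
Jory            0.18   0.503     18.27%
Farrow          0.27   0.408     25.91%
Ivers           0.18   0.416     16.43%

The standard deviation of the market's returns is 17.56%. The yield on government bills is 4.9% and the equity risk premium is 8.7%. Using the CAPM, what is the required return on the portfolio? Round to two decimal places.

10.41%

β_Quill = 0.332 × 20.88% / 17.56% = 0.3948
β_Brixley = 0.437 × 45.24% / 17.56% = 1.1258
β_Jory = 0.503 × 18.27% / 17.56% = 0.5233
β_Farrow = 0.408 × 25.91% / 17.56% = 0.6020
β_Ivers = 0.416 × 16.43% / 17.56% = 0.3892
β_P = Σ w_i β_i = 0.15×0.3948 + 0.22×1.1258 + 0.18×0.5233 + 0.27×0.6020 + 0.18×0.3892 = 0.6337
E(R_P) = R_f + β_P × MRP = 4.9% + 0.6337 × 8.7% = 10.41%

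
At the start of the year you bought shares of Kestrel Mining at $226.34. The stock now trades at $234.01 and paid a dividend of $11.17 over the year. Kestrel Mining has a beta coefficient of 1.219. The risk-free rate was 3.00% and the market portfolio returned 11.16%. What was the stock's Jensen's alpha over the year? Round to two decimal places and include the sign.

Realised HPR = (P1 + D1 − P0) / P0 = (234.01 + 11.17 − 226.34) / 226.34 = 18.84 / 226.34 = 8.3238%
MRP = 11.16% − 3.00% = 8.16%
CAPM required = R_f + β·MRP = 3.00% + 1.219 × 8.16% = 12.94704%
α = realised − required = 8.3238% − 12.94704% = -4.62%

-4.62%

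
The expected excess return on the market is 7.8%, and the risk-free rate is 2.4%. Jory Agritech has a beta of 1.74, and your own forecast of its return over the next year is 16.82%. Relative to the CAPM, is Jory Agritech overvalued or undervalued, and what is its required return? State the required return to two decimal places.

Required return = R_f + β·MRP = 2.4% + 1.74 × 7.8% = 15.97%
Forecast 16.82% > required 15.97% → the stock plots above the SML → undervalued.

Undervalued; required return 15.97%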